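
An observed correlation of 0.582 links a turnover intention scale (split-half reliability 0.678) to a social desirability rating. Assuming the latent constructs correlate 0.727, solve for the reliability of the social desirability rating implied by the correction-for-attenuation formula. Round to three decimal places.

r_true = r_obs / √(r_xx · r_yy) ⇒ 0.727 = 0.582 / √(0.678 · r_yy).
√(0.678 · r_yy) = 0.582 / 0.727 = 0.8006; 0.678 · r_yy = 0.6410; r_yy = 0.6410 / 0.678 ≈ 0.945.

0.945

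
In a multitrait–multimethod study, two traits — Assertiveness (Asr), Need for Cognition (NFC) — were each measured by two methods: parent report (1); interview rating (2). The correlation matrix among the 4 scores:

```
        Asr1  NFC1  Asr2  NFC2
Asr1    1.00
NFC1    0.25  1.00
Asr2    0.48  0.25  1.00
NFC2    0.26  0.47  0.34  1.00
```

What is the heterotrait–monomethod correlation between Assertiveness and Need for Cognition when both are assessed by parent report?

0.25

Different traits, same method: r(Asr1, NFC1) = 0.25.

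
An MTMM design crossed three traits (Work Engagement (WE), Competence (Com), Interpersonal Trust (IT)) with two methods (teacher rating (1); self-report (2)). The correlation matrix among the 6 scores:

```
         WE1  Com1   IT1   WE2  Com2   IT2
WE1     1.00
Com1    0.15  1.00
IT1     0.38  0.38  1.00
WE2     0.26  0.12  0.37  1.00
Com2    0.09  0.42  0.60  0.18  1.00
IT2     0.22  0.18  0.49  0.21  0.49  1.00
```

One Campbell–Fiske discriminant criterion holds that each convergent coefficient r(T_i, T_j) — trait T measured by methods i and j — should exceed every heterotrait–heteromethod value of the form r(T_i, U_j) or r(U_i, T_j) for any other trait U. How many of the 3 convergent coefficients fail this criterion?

Convergent coefficients and their comparison sets:
WE (methods 1·2): 0.26 vs {0.09, 0.12, 0.22, 0.37} → fail.
Com (methods 1·2): 0.42 vs {0.12, 0.09, 0.18, 0.60} → fail.
IT (methods 1·2): 0.49 vs {0.37, 0.22, 0.60, 0.18} → fail.
3 of 3 fail.

3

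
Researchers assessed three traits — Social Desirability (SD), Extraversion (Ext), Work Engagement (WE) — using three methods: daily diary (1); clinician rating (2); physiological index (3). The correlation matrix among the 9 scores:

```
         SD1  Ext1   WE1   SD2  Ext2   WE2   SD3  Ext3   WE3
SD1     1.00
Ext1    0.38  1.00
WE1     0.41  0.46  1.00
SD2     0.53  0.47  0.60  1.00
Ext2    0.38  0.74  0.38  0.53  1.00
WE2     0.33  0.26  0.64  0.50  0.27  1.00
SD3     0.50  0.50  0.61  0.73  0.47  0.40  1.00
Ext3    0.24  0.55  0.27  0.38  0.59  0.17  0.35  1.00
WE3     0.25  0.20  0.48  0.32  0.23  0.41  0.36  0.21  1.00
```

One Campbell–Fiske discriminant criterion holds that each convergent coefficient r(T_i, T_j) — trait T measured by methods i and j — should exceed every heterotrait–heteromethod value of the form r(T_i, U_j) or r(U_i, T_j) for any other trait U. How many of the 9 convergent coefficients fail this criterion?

Each convergent coefficient versus the relevant comparison correlations:
SD (methods 1·2): 0.53 vs {0.38, 0.47, 0.33, 0.60} → fail.
SD (methods 1·3): 0.50 vs {0.24, 0.50, 0.25, 0.61} → fail.
SD (methods 2·3): 0.73 vs {0.38, 0.47, 0.32, 0.40} → pass.
Ext (methods 1·2): 0.74 vs {0.47, 0.38, 0.26, 0.38} → pass.
Ext (methods 1·3): 0.55 vs {0.50, 0.24, 0.20, 0.27} → pass.
Ext (methods 2·3): 0.59 vs {0.47, 0.38, 0.23, 0.17} → pass.
WE (methods 1·2): 0.64 vs {0.60, 0.33, 0.38, 0.26} → pass.
WE (methods 1·3): 0.48 vs {0.61, 0.25, 0.27, 0.20} → fail.
WE (methods 2·3): 0.41 vs {0.40, 0.32, 0.17, 0.23} → pass.
3 of 9 fail.

3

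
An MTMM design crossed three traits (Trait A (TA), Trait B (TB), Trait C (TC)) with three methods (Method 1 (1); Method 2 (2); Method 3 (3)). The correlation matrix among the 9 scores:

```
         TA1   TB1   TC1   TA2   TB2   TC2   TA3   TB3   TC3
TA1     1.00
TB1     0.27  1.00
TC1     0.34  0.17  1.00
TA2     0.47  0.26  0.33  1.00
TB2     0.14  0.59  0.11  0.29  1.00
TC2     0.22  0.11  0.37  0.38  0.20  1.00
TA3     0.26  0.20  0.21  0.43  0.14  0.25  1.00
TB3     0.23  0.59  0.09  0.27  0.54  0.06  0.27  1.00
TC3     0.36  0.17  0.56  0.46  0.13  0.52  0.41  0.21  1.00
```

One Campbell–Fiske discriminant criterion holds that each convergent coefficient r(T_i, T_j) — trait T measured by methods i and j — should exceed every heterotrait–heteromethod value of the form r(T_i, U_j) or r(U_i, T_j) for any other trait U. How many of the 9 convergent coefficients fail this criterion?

Checking each validity diagonal entry against its comparison values:
TA (methods 1·2): 0.47 vs {0.14, 0.26, 0.22, 0.33} → pass.
TA (methods 1·3): 0.26 vs {0.23, 0.20, 0.36, 0.21} → fail.
TA (methods 2·3): 0.43 vs {0.27, 0.14, 0.46, 0.25} → fail.
TB (methods 1·2): 0.59 vs {0.26, 0.14, 0.11, 0.11} → pass.
TB (methods 1·3): 0.59 vs {0.20, 0.23, 0.17, 0.09} → pass.
TB (methods 2·3): 0.54 vs {0.14, 0.27, 0.13, 0.06} → pass.
TC (methods 1·2): 0.37 vs {0.33, 0.22, 0.11, 0.11} → pass.
TC (methods 1·3): 0.56 vs {0.21, 0.36, 0.09, 0.17} → pass.
TC (methods 2·3): 0.52 vs {0.25, 0.46, 0.06, 0.13} → pass.
2 of 9 fail.

2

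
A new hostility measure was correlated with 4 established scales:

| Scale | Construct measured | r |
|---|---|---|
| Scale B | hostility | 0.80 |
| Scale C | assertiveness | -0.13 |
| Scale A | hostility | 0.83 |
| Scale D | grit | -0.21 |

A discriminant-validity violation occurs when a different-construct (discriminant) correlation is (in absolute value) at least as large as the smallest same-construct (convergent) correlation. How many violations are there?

0

Convergent (same construct = hostility): Scale B, Scale A.
Smallest convergent = 0.80. Discriminant |r|: 0.13, 0.21; count ≥ 0.80 → 0.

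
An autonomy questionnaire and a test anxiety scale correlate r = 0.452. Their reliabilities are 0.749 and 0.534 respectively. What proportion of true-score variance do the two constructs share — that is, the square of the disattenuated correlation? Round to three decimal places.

0.511

Disattenuated r = 0.452 / √(0.749 × 0.534) = 0.452 / 0.6324 = 0.7147.
Shared true-score variance = 0.7147² = 0.5108 ≈ 0.511.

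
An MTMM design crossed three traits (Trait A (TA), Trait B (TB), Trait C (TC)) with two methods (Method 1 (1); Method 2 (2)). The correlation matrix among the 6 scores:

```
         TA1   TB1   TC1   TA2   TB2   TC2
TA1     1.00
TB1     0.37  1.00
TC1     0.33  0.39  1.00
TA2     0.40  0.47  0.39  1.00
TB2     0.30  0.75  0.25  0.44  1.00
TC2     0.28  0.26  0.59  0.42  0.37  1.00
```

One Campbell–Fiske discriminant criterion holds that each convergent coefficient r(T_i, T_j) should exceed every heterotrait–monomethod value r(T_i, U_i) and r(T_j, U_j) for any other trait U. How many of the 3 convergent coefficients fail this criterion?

1

Convergent coefficients and their comparison sets:
TA (methods 1·2): 0.40 vs {0.37, 0.44, 0.33, 0.42} → fail.
TB (methods 1·2): 0.75 vs {0.37, 0.44, 0.39, 0.37} → pass.
TC (methods 1·2): 0.59 vs {0.33, 0.42, 0.39, 0.37} → pass.
1 of 3 fail.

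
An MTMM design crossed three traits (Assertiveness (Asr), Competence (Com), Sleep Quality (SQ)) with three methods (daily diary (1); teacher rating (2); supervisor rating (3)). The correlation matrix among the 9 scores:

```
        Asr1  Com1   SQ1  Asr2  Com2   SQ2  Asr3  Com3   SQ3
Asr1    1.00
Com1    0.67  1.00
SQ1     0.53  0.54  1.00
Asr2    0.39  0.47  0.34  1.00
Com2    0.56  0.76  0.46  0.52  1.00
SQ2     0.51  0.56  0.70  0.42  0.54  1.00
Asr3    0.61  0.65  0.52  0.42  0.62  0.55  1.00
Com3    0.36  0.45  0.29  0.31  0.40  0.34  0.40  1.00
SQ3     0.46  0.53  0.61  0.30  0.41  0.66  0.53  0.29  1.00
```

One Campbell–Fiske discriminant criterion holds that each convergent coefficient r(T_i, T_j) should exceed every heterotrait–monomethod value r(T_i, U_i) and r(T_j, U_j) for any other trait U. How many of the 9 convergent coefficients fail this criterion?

5

Convergent coefficients and their comparison sets:
Asr (methods 1·2): 0.39 vs {0.67, 0.52, 0.53, 0.42} → fail.
Asr (methods 1·3): 0.61 vs {0.67, 0.40, 0.53, 0.53} → fail.
Asr (methods 2·3): 0.42 vs {0.52, 0.40, 0.42, 0.53} → fail.
Com (methods 1·2): 0.76 vs {0.67, 0.52, 0.54, 0.54} → pass.
Com (methods 1·3): 0.45 vs {0.67, 0.40, 0.54, 0.29} → fail.
Com (methods 2·3): 0.40 vs {0.52, 0.40, 0.54, 0.29} → fail.
SQ (methods 1·2): 0.70 vs {0.53, 0.42, 0.54, 0.54} → pass.
SQ (methods 1·3): 0.61 vs {0.53, 0.53, 0.54, 0.29} → pass.
SQ (methods 2·3): 0.66 vs {0.42, 0.53, 0.54, 0.29} → pass.
5 of 9 fail.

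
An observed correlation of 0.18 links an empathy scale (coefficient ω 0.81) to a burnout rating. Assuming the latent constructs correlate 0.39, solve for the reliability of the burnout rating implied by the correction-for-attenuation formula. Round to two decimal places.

0.26

r_true = r_obs / √(r_xx · r_yy) ⇒ 0.39 = 0.18 / √(0.81 · r_yy).
√(0.81 · r_yy) = 0.18 / 0.39 = 0.4615; 0.81 · r_yy = 0.2130; r_yy = 0.2130 / 0.81 ≈ 0.26.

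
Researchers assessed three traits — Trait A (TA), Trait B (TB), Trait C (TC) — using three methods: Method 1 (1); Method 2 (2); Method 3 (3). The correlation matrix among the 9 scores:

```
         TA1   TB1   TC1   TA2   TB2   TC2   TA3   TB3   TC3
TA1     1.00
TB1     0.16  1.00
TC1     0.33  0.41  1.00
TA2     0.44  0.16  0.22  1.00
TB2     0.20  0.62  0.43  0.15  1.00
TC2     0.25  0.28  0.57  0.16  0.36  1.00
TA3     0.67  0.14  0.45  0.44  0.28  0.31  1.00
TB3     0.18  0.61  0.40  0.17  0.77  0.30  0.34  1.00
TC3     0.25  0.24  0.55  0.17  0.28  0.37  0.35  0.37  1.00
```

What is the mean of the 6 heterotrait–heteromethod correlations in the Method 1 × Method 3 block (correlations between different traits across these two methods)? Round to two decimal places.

0.28

HTHM values (method 1 × method 3): 0.18, 0.25, 0.14, 0.24, 0.45, 0.40; mean = 1.66/6 = 0.28.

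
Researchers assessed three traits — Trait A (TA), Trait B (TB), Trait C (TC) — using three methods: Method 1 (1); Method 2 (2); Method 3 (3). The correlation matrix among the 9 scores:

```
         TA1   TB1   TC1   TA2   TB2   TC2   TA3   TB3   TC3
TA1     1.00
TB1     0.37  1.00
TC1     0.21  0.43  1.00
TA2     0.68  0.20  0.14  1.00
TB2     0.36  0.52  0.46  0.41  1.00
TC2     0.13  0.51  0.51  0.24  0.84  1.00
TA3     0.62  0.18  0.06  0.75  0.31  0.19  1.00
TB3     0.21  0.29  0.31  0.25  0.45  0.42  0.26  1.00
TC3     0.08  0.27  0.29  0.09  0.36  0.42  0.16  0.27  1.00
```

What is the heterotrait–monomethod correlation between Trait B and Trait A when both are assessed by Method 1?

Different traits, same method: r(TB1, TA1) = 0.37.

0.37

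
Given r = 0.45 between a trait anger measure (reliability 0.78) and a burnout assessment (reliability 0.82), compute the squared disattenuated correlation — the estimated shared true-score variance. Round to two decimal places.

Disattenuated r = 0.45 / √(0.78 × 0.82) = 0.45 / 0.7997 = 0.5627.
Shared true-score variance = 0.5627² = 0.3166 ≈ 0.32.

0.32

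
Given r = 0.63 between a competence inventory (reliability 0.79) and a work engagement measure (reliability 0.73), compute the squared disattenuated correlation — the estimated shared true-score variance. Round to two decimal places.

Disattenuated r = 0.63 / √(0.79 × 0.73) = 0.63 / 0.7594 = 0.8296.
Shared true-score variance = 0.8296² = 0.6882 ≈ 0.69.

0.69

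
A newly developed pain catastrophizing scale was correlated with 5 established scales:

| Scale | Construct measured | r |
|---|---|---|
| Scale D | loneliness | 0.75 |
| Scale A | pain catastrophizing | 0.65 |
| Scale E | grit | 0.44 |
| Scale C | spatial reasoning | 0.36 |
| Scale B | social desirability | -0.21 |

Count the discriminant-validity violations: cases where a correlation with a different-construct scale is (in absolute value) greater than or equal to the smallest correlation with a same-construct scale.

1

Convergent (same construct = pain catastrophizing): Scale A.
Smallest convergent = 0.65. Discriminant |r|: 0.75, 0.44, 0.36, 0.21; count ≥ 0.65 → 1.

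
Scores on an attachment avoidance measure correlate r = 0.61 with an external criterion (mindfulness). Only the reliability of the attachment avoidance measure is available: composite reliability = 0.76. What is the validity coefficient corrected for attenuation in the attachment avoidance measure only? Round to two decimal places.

0.70

Single correction: r_c = r_obs / √r_xx = 0.61 / √0.76 = 0.61 / 0.8718 ≈ 0.70.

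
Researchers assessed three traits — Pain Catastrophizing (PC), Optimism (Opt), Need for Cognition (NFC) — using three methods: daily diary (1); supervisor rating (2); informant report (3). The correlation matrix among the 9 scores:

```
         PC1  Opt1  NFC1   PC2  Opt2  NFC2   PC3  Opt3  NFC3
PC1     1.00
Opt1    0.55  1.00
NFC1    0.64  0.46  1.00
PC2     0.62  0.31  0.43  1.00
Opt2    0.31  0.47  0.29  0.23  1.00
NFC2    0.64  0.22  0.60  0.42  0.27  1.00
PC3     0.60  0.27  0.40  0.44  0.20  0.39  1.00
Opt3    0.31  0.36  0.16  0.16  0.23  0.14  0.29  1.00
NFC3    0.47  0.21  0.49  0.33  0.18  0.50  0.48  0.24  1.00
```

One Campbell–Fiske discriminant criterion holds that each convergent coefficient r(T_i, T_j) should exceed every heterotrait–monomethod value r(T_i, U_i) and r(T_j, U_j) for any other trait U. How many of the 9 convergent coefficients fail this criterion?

8

Each convergent coefficient versus the relevant comparison correlations:
PC (methods 1·2): 0.62 vs {0.55, 0.23, 0.64, 0.42} → fail.
PC (methods 1·3): 0.60 vs {0.55, 0.29, 0.64, 0.48} → fail.
PC (methods 2·3): 0.44 vs {0.23, 0.29, 0.42, 0.48} → fail.
Opt (methods 1·2): 0.47 vs {0.55, 0.23, 0.46, 0.27} → fail.
Opt (methods 1·3): 0.36 vs {0.55, 0.29, 0.46, 0.24} → fail.
Opt (methods 2·3): 0.23 vs {0.23, 0.29, 0.27, 0.24} → fail.
NFC (methods 1·2): 0.60 vs {0.64, 0.42, 0.46, 0.27} → fail.
NFC (methods 1·3): 0.49 vs {0.64, 0.48, 0.46, 0.24} → fail.
NFC (methods 2·3): 0.50 vs {0.42, 0.48, 0.27, 0.24} → pass.
8 of 9 fail.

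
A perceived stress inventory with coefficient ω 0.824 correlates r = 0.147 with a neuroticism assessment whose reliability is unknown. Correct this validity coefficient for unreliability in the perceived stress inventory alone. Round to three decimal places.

0.162

Single correction: r_c = r_obs / √r_xx = 0.147 / √0.824 = 0.147 / 0.9077 ≈ 0.162.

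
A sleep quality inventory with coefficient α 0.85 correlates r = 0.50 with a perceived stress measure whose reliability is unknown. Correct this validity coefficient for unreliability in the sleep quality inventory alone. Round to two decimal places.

Single correction: r_c = r_obs / √r_xx = 0.50 / √0.85 = 0.50 / 0.9220 ≈ 0.54.

0.54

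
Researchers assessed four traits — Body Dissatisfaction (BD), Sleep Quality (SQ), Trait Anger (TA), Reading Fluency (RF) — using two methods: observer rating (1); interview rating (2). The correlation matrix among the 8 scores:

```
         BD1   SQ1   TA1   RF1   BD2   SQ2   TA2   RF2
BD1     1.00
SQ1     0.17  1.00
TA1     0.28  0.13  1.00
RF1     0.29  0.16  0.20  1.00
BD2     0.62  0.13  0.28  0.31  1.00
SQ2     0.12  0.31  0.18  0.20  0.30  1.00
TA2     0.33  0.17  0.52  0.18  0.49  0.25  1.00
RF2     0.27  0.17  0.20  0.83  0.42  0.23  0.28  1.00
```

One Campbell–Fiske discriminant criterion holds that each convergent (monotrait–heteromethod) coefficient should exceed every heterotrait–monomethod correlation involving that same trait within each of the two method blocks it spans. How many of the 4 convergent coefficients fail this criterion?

Each convergent coefficient versus the relevant comparison correlations:
BD (methods 1·2): 0.62 vs {0.17, 0.30, 0.28, 0.49, 0.29, 0.42} → pass.
SQ (methods 1·2): 0.31 vs {0.17, 0.30, 0.13, 0.25, 0.16, 0.23} → pass.
TA (methods 1·2): 0.52 vs {0.28, 0.49, 0.13, 0.25, 0.20, 0.28} → pass.
RF (methods 1·2): 0.83 vs {0.29, 0.42, 0.16, 0.23, 0.20, 0.28} → pass.
0 of 4 fail.

0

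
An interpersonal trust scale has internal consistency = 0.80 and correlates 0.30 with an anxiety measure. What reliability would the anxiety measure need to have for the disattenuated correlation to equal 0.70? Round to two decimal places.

r_true = r_obs / √(r_xx · r_yy) ⇒ 0.70 = 0.30 / √(0.80 · r_yy).
√(0.80 · r_yy) = 0.30 / 0.70 = 0.4286; 0.80 · r_yy = 0.1837; r_yy = 0.1837 / 0.80 ≈ 0.23.

0.23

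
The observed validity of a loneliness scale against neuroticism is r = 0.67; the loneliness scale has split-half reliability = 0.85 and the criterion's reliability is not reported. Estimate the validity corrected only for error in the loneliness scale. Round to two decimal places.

Single correction: r_c = r_obs / √r_xx = 0.67 / √0.85 = 0.67 / 0.9220 ≈ 0.73.

0.73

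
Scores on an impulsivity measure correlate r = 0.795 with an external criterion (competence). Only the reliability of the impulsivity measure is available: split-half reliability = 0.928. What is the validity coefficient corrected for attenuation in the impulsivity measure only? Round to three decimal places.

0.825

Single correction: r_c = r_obs / √r_xx = 0.795 / √0.928 = 0.795 / 0.9633 ≈ 0.825.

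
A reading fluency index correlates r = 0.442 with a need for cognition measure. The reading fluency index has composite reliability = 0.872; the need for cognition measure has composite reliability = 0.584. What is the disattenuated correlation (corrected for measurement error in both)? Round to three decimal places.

r_true = r_obs / √(r_xx · r_yy) = 0.442 / √(0.872 × 0.584) = 0.442 / √0.509248 = 0.442 / 0.7136 ≈ 0.619.

0.619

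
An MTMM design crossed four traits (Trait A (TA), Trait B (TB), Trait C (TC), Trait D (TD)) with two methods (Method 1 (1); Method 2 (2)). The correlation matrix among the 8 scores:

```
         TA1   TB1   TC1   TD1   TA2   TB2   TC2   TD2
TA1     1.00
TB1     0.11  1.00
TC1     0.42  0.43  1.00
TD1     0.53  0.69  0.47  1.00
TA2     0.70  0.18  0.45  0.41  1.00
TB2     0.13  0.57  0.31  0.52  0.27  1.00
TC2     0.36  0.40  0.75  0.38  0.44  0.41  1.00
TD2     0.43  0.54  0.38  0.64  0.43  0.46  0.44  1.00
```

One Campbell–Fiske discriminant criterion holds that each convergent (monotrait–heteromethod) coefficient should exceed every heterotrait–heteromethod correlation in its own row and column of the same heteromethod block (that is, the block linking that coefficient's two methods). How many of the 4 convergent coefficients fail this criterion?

Convergent coefficients and their comparison sets:
TA (methods 1·2): 0.70 vs {0.13, 0.18, 0.36, 0.45, 0.43, 0.41} → pass.
TB (methods 1·2): 0.57 vs {0.18, 0.13, 0.40, 0.31, 0.54, 0.52} → pass.
TC (methods 1·2): 0.75 vs {0.45, 0.36, 0.31, 0.40, 0.38, 0.38} → pass.
TD (methods 1·2): 0.64 vs {0.41, 0.43, 0.52, 0.54, 0.38, 0.38} → pass.
0 of 4 fail.

0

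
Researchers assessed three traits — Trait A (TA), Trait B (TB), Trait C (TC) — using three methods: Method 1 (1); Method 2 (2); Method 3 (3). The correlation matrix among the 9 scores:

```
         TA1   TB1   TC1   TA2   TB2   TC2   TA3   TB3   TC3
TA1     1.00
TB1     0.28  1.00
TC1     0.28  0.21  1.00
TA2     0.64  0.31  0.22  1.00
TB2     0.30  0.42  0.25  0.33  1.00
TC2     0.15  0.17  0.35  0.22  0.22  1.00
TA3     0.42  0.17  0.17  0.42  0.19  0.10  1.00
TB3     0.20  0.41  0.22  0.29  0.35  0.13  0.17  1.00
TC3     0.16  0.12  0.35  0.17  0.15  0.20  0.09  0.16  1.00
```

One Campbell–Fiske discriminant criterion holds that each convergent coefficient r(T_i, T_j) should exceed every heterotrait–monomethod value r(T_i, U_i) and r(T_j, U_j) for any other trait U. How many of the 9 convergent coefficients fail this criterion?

1

Convergent coefficients and their comparison sets:
TA (methods 1·2): 0.64 vs {0.28, 0.33, 0.28, 0.22} → pass.
TA (methods 1·3): 0.42 vs {0.28, 0.17, 0.28, 0.09} → pass.
TA (methods 2·3): 0.42 vs {0.33, 0.17, 0.22, 0.09} → pass.
TB (methods 1·2): 0.42 vs {0.28, 0.33, 0.21, 0.22} → pass.
TB (methods 1·3): 0.41 vs {0.28, 0.17, 0.21, 0.16} → pass.
TB (methods 2·3): 0.35 vs {0.33, 0.17, 0.22, 0.16} → pass.
TC (methods 1·2): 0.35 vs {0.28, 0.22, 0.21, 0.22} → pass.
TC (methods 1·3): 0.35 vs {0.28, 0.09, 0.21, 0.16} → pass.
TC (methods 2·3): 0.20 vs {0.22, 0.09, 0.22, 0.16} → fail.
1 of 9 fail.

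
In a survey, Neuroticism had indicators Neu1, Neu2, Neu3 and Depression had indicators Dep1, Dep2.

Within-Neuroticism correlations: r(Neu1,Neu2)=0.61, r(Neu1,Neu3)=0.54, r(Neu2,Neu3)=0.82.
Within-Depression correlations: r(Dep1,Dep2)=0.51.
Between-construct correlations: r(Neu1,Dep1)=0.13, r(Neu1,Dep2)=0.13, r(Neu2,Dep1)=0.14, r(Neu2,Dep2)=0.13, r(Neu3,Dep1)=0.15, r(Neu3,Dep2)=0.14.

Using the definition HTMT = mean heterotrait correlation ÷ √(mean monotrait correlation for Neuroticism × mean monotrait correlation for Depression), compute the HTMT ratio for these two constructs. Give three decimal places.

0.236

Mean heterotrait r = 0.82/6 = 0.1367.
Mean within-Neu = 1.97/3 = 0.6567; mean within-Dep = 0.51/1 = 0.5100.
Geometric mean = √(0.6567 × 0.5100) = 0.5787.
HTMT = 0.1367 / 0.5787 = 0.236.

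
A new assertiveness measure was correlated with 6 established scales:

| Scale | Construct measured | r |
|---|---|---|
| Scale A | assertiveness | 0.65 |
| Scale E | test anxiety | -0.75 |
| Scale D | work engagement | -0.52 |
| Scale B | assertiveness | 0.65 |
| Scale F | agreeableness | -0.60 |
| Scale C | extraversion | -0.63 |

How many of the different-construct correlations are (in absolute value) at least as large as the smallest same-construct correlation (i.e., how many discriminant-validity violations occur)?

Convergent (same construct = assertiveness): Scale A, Scale B.
Smallest convergent = 0.65. Discriminant |r|: 0.75, 0.52, 0.60, 0.63; count ≥ 0.65 → 1.

1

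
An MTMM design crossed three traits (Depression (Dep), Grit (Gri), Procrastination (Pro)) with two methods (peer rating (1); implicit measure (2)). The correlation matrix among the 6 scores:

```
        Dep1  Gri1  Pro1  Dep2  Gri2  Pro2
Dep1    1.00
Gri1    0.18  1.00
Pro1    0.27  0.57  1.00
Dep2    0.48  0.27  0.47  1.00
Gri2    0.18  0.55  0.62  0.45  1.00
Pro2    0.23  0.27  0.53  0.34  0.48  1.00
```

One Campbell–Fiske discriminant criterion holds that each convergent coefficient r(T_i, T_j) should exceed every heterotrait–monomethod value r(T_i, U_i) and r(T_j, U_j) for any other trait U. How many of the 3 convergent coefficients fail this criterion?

Convergent coefficients and their comparison sets:
Dep (methods 1·2): 0.48 vs {0.18, 0.45, 0.27, 0.34} → pass.
Gri (methods 1·2): 0.55 vs {0.18, 0.45, 0.57, 0.48} → fail.
Pro (methods 1·2): 0.53 vs {0.27, 0.34, 0.57, 0.48} → fail.
2 of 3 fail.

2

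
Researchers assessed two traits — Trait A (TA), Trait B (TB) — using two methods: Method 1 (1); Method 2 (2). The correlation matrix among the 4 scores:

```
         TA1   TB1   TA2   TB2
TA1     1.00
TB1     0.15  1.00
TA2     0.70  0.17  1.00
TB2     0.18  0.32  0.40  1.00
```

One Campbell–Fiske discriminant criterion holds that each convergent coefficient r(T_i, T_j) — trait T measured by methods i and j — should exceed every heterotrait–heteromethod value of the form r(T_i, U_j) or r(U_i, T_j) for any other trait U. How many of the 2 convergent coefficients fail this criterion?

0

Each convergent coefficient versus the relevant comparison correlations:
TA (methods 1·2): 0.70 vs {0.18, 0.17} → pass.
TB (methods 1·2): 0.32 vs {0.17, 0.18} → pass.
0 of 2 fail.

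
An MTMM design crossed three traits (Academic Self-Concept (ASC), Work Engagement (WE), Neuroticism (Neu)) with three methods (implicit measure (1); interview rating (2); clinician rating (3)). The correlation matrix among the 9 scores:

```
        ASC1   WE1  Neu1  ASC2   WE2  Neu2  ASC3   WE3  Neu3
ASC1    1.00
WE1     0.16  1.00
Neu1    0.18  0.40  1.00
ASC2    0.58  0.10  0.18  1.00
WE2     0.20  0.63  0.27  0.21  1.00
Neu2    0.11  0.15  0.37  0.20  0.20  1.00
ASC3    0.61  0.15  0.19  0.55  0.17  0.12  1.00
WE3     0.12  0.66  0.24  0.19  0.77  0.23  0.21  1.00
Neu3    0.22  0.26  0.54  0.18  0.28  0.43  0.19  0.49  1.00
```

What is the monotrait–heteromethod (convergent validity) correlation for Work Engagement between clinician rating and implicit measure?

Same trait (WE), different methods: r(WE3, WE1) = 0.66.

0.66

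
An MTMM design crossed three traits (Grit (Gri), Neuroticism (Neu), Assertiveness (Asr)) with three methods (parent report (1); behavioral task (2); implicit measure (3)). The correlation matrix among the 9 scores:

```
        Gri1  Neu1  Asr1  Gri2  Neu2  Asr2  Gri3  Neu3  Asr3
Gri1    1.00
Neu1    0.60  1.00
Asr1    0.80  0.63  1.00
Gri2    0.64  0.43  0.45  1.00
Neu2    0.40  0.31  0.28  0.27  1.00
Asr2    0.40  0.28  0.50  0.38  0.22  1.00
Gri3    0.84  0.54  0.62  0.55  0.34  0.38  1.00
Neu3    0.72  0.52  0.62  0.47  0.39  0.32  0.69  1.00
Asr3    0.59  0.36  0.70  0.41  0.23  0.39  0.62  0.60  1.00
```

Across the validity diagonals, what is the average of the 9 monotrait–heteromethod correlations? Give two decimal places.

0.54

Convergent values: 0.64, 0.84, 0.55, 0.31, 0.52, 0.39, 0.50, 0.70, 0.39; mean = 4.84/9 = 0.54.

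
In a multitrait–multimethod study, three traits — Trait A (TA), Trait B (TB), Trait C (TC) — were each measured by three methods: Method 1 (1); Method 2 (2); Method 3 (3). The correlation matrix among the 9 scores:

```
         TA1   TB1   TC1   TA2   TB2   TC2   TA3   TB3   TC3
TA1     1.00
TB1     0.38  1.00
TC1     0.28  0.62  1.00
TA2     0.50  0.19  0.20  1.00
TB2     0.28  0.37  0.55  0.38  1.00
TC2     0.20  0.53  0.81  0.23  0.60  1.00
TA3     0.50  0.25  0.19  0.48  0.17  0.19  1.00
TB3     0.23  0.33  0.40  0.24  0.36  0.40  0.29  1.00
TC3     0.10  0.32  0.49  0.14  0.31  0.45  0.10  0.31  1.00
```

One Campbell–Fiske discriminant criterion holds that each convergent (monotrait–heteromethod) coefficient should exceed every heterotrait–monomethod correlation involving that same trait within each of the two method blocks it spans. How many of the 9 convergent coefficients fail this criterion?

5

Each convergent coefficient versus the relevant comparison correlations:
TA (methods 1·2): 0.50 vs {0.38, 0.38, 0.28, 0.23} → pass.
TA (methods 1·3): 0.50 vs {0.38, 0.29, 0.28, 0.10} → pass.
TA (methods 2·3): 0.48 vs {0.38, 0.29, 0.23, 0.10} → pass.
TB (methods 1·2): 0.37 vs {0.38, 0.38, 0.62, 0.60} → fail.
TB (methods 1·3): 0.33 vs {0.38, 0.29, 0.62, 0.31} → fail.
TB (methods 2·3): 0.36 vs {0.38, 0.29, 0.60, 0.31} → fail.
TC (methods 1·2): 0.81 vs {0.28, 0.23, 0.62, 0.60} → pass.
TC (methods 1·3): 0.49 vs {0.28, 0.10, 0.62, 0.31} → fail.
TC (methods 2·3): 0.45 vs {0.23, 0.10, 0.60, 0.31} → fail.
5 of 9 fail.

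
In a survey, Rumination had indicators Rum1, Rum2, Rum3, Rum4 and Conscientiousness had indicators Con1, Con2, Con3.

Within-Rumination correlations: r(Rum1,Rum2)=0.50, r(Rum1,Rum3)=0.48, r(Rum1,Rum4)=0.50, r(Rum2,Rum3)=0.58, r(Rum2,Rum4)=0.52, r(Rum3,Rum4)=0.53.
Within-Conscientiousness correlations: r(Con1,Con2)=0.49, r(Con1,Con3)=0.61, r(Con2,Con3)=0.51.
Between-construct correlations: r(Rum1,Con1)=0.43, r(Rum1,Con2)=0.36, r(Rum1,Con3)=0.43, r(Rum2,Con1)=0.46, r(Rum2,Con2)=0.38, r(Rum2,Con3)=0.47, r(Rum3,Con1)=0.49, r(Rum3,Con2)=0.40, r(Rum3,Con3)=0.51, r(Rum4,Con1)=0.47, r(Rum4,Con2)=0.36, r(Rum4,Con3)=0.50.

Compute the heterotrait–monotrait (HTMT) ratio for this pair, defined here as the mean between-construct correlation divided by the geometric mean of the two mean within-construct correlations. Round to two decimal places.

Mean heterotrait r = 5.26/12 = 0.4383.
Mean within-Rum = 3.11/6 = 0.5183; mean within-Con = 1.61/3 = 0.5367.
Geometric mean = √(0.5183 × 0.5367) = 0.5274.
HTMT = 0.4383 / 0.5274 = 0.83.

0.83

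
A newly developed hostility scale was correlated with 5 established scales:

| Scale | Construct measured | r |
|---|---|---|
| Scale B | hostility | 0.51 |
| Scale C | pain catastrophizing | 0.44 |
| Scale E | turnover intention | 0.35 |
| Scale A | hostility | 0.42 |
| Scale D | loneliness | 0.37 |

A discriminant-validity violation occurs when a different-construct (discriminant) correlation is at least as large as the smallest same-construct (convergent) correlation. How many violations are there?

1

Convergent (same construct = hostility): Scale B, Scale A.
Smallest convergent = 0.42. Discriminant values: 0.44, 0.35, 0.37; count ≥ 0.42 → 1.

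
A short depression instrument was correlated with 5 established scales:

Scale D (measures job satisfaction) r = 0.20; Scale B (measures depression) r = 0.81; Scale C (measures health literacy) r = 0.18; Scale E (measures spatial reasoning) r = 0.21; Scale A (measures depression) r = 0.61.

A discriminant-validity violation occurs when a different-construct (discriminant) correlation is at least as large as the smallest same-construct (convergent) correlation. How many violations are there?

Convergent (same construct = depression): Scale B, Scale A.
Smallest convergent = 0.61. Discriminant values: 0.20, 0.18, 0.21; count ≥ 0.61 → 0.

0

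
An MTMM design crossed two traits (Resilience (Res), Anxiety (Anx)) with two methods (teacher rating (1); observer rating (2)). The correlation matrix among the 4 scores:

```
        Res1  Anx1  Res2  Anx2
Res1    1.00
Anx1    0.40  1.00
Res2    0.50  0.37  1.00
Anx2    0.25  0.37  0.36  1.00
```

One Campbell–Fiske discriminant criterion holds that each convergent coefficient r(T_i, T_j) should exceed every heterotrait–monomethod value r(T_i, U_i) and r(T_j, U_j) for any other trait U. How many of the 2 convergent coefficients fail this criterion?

Convergent coefficients and their comparison sets:
Res (methods 1·2): 0.50 vs {0.40, 0.36} → pass.
Anx (methods 1·2): 0.37 vs {0.40, 0.36} → fail.
1 of 2 fail.

1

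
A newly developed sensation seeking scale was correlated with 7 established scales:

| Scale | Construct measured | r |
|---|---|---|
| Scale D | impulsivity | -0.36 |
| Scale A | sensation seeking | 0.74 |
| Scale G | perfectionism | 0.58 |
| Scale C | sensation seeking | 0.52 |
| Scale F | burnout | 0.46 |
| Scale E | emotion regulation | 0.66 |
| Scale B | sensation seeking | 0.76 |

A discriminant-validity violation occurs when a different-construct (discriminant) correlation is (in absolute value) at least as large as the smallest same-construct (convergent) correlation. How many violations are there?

2

Convergent (same construct = sensation seeking): Scale A, Scale C, Scale B.
Smallest convergent = 0.52. Discriminant |r|: 0.36, 0.58, 0.46, 0.66; count ≥ 0.52 → 2.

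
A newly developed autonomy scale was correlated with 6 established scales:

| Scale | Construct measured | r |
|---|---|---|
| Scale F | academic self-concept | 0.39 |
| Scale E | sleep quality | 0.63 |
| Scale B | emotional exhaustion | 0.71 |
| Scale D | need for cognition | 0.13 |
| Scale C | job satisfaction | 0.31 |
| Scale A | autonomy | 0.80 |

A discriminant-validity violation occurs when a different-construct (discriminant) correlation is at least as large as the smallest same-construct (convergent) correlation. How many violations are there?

Convergent (same construct = autonomy): Scale A.
Smallest convergent = 0.80. Discriminant values: 0.39, 0.63, 0.71, 0.13, 0.31; count ≥ 0.80 → 0.

0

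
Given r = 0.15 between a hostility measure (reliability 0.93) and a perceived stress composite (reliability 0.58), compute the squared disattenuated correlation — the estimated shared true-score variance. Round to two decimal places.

0.04

Disattenuated r = 0.15 / √(0.93 × 0.58) = 0.15 / 0.7344 = 0.2042.
Shared true-score variance = 0.2042² = 0.0417 ≈ 0.04.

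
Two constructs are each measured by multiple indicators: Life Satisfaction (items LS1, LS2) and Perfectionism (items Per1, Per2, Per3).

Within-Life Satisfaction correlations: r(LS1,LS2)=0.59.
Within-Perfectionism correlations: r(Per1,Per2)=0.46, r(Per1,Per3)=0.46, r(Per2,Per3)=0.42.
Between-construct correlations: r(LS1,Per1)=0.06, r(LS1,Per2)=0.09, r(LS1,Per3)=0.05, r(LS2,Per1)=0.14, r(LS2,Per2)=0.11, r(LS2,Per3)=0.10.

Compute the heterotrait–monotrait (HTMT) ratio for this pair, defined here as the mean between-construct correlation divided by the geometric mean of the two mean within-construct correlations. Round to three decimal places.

0.179

Between-construct mean = 0.55/6 = 0.0917.
Mean within-LS = 0.59/1 = 0.5900; mean within-Per = 1.34/3 = 0.4467.
Geometric mean = √(0.5900 × 0.4467) = 0.5134.
HTMT = 0.0917 / 0.5134 = 0.179.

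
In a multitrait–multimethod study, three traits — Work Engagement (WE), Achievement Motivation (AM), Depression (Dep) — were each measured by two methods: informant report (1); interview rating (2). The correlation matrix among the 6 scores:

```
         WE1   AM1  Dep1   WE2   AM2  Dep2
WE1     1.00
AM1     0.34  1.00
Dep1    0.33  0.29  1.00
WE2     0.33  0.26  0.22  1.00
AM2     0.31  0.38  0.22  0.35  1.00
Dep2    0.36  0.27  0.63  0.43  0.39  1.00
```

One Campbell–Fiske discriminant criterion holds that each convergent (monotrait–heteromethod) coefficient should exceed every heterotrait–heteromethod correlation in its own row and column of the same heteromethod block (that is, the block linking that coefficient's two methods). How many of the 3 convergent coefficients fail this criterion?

Each convergent coefficient versus the relevant comparison correlations:
WE (methods 1·2): 0.33 vs {0.31, 0.26, 0.36, 0.22} → fail.
AM (methods 1·2): 0.38 vs {0.26, 0.31, 0.27, 0.22} → pass.
Dep (methods 1·2): 0.63 vs {0.22, 0.36, 0.22, 0.27} → pass.
1 of 3 fail.

1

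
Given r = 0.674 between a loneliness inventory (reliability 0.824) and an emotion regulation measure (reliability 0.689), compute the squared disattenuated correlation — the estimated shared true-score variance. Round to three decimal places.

Disattenuated r = 0.674 / √(0.824 × 0.689) = 0.674 / 0.7535 = 0.8945.
Shared true-score variance = 0.8945² = 0.8001 ≈ 0.800.

0.800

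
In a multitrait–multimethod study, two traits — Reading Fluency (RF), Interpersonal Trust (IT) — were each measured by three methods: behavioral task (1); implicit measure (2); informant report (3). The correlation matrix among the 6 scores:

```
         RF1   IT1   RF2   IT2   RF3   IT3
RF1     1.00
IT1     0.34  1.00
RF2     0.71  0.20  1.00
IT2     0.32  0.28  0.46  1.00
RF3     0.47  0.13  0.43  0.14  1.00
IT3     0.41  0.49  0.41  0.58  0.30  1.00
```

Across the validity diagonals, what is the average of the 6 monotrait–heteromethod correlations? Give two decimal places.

Convergent values: 0.71, 0.47, 0.43, 0.28, 0.49, 0.58; mean = 2.96/6 = 0.49.

0.49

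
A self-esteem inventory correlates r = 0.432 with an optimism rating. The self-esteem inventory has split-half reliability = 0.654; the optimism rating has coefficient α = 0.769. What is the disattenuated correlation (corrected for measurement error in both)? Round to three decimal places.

r_true = r_obs / √(r_xx · r_yy) = 0.432 / √(0.654 × 0.769) = 0.432 / √0.502926 = 0.432 / 0.7092 ≈ 0.609.

0.609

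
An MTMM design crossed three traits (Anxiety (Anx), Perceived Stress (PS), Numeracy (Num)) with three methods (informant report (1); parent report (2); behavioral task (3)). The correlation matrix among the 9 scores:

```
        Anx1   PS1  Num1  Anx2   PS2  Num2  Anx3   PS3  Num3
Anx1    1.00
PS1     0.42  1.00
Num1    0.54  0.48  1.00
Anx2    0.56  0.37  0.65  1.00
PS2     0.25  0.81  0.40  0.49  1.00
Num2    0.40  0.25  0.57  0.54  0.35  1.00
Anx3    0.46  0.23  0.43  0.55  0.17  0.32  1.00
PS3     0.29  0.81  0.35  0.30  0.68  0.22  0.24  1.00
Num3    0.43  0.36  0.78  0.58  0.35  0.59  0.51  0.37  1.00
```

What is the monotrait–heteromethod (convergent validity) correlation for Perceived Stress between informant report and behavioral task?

Same trait (PS), different methods: r(PS1, PS3) = 0.81.

0.81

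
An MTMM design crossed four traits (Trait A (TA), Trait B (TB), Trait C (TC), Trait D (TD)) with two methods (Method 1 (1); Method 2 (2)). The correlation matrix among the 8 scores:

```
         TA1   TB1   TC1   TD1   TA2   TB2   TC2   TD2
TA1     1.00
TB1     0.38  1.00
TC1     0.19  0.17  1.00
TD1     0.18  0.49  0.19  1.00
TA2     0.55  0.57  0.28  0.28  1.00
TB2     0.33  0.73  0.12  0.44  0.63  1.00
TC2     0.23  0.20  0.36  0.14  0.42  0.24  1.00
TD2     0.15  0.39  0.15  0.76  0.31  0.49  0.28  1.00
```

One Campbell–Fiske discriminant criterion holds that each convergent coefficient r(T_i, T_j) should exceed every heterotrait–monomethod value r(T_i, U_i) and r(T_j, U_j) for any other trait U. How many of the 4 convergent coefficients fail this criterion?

2

Convergent coefficients and their comparison sets:
TA (methods 1·2): 0.55 vs {0.38, 0.63, 0.19, 0.42, 0.18, 0.31} → fail.
TB (methods 1·2): 0.73 vs {0.38, 0.63, 0.17, 0.24, 0.49, 0.49} → pass.
TC (methods 1·2): 0.36 vs {0.19, 0.42, 0.17, 0.24, 0.19, 0.28} → fail.
TD (methods 1·2): 0.76 vs {0.18, 0.31, 0.49, 0.49, 0.19, 0.28} → pass.
2 of 4 fail.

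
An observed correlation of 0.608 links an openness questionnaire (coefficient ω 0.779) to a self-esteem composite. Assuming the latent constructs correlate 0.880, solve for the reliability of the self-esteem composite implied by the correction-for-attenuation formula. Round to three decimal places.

r_true = r_obs / √(r_xx · r_yy) ⇒ 0.880 = 0.608 / √(0.779 · r_yy).
√(0.779 · r_yy) = 0.608 / 0.880 = 0.6909; 0.779 · r_yy = 0.4773; r_yy = 0.4773 / 0.779 ≈ 0.613.

0.613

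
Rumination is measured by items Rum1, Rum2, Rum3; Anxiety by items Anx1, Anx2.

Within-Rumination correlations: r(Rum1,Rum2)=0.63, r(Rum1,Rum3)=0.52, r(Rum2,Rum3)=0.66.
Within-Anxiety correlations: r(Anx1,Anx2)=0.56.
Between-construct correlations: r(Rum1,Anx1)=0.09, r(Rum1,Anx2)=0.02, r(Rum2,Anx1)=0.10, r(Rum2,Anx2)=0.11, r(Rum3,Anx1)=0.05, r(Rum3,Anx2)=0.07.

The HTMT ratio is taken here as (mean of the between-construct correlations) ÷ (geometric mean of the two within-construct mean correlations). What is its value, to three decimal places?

0.126

Between-construct mean = 0.44/6 = 0.0733.
Mean within-Rum = 1.81/3 = 0.6033; mean within-Anx = 0.56/1 = 0.5600.
Geometric mean = √(0.6033 × 0.5600) = 0.5812.
HTMT = 0.0733 / 0.5812 = 0.126.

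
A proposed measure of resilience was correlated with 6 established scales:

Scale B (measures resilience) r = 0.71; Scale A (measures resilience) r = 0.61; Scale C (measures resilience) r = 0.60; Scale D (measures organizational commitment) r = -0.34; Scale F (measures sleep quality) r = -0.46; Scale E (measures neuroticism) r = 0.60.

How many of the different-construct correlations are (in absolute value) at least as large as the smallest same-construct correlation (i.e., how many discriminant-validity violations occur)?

1

Convergent (same construct = resilience): Scale B, Scale A, Scale C.
Smallest convergent = 0.60. Discriminant |r|: 0.34, 0.46, 0.60; count ≥ 0.60 → 1.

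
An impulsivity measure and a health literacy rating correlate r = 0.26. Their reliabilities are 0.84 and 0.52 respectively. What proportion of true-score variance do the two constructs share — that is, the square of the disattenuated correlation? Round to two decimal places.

0.15

Disattenuated r = 0.26 / √(0.84 × 0.52) = 0.26 / 0.6609 = 0.3934.
Shared true-score variance = 0.3934² = 0.1548 ≈ 0.15.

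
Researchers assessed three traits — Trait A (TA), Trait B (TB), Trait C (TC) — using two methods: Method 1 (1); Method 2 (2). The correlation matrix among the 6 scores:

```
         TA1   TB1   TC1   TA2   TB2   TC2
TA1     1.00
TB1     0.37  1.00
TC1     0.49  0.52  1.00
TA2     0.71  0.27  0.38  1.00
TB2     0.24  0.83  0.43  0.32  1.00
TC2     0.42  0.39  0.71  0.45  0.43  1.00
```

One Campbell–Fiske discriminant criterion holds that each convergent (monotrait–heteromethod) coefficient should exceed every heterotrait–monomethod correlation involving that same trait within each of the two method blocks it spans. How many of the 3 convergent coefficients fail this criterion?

0

Checking each validity diagonal entry against its comparison values:
TA (methods 1·2): 0.71 vs {0.37, 0.32, 0.49, 0.45} → pass.
TB (methods 1·2): 0.83 vs {0.37, 0.32, 0.52, 0.43} → pass.
TC (methods 1·2): 0.71 vs {0.49, 0.45, 0.52, 0.43} → pass.
0 of 3 fail.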